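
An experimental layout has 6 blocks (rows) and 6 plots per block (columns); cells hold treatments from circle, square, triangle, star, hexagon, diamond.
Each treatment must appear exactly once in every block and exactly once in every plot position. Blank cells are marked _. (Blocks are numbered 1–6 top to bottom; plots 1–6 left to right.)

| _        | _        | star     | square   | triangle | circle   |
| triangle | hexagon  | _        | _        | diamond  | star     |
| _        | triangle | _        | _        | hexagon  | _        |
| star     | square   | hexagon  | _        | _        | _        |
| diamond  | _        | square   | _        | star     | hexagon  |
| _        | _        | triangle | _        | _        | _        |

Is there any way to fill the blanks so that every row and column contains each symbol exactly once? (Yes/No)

No

Block 1, plot 1: block 1 has {circle, square, triangle, star} and plot 1 has {triangle, star, diamond}, so it must be hexagon.
Block 1, plot 2: block 1 has {circle, square, triangle, star, hexagon} and plot 2 has {square, triangle, hexagon}, so it must be diamond.
Block 2, plot 3: block 2 has {triangle, star, hexagon, diamond} and plot 3 has {square, triangle, star, hexagon}, so it must be circle.
Now block 2, plot 4: block 2 together with plot 4 already contain {circle, square, triangle, star, hexagon, diamond} — every symbol — so nothing can go there. The grid has no valid completion.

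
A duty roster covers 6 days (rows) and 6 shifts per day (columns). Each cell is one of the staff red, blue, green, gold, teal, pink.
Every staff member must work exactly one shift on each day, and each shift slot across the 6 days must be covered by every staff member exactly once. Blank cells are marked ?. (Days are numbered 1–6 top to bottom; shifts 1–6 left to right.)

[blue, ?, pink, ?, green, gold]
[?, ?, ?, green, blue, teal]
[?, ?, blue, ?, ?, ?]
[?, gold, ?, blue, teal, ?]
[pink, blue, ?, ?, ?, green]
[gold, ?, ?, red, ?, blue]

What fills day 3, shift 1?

teal

Day 1, shift 4: day 1 has {blue, green, gold, pink} and shift 4 has {red, blue, green}, leaving only teal.
Day 1, shift 2: day 1 has {blue, green, gold, teal, pink} and shift 2 has {blue, gold}, leaving only red.
Day 2, shift 1: day 2 has {blue, green, teal} and shift 1 has {blue, gold, pink}, leaving only red.
Day 2, shift 2: day 2 has {red, blue, green, teal} and shift 2 has {red, blue, gold}, leaving only pink.
Day 2, shift 3: day 2 has {red, blue, green, teal, pink} and shift 3 has {blue, pink}, leaving only gold.
Day 4, shift 1: day 4 has {blue, gold, teal} and shift 1 has {red, blue, gold, pink}, leaving only green.
Day 3 already has {blue} and shift 1 already has {red, blue, green, gold, pink}, so day 3, shift 1 must be teal.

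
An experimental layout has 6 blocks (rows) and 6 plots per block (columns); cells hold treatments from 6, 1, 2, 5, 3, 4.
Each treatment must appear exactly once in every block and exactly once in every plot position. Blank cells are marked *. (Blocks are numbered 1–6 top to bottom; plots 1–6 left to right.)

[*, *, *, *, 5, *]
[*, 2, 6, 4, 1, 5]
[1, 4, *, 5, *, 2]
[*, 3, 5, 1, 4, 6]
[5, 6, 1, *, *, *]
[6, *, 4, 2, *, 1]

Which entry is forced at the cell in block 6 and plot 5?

Block 6 already has {6, 1, 2, 4} and plot 5 already has {1, 5, 4}, so block 6, plot 5 must be 3.

3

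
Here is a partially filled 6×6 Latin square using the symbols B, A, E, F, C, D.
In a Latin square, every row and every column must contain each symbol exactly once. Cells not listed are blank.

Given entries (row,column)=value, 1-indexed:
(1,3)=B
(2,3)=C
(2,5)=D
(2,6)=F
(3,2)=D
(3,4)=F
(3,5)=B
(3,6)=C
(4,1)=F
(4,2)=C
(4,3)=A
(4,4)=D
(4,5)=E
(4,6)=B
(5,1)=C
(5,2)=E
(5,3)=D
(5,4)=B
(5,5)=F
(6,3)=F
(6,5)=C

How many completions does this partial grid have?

Row 1, column 1: eliminating its row and column leaves {A, E, D}.
Row 1, column 2: eliminating its row and column leaves {A, F}.
Row 1, column 4: eliminating its row and column leaves {A, E, C}.
Row 1, column 5: eliminating its row and column leaves {A}.
Row 1, column 6: eliminating its row and column leaves {A, E, D}.
Row 2, column 1: eliminating its row and column leaves {B, A, E}.
Row 2, column 2: eliminating its row and column leaves {B, A}.
Row 2, column 4: eliminating its row and column leaves {A, E}.
Row 3, column 1: eliminating its row and column leaves {A, E}.
Row 3, column 3: eliminating its row and column leaves {E}.
Row 5, column 6: eliminating its row and column leaves {A}.
Row 6, column 1: eliminating its row and column leaves {B, A, E, D}.
Row 6, column 2: eliminating its row and column leaves {B, A}.
Row 6, column 4: eliminating its row and column leaves {A, E}.
Row 6, column 6: eliminating its row and column leaves {A, E, D}.
Enumerating the assignments across these blanks that avoid any row or column repeat gives 3 completions.

3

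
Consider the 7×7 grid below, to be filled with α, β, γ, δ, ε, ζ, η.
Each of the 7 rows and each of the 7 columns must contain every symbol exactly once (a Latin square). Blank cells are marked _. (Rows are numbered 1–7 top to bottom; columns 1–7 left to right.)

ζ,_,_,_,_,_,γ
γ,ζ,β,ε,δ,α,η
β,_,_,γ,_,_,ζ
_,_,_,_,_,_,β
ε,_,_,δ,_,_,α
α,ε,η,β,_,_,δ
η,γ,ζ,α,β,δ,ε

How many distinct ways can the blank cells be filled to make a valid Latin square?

8

Row 1, column 2: eliminating its row and column leaves {α, β, δ, η}.
Row 1, column 3: eliminating its row and column leaves {α, δ, ε}.
Row 1, column 4: eliminating its row and column leaves {η}.
Row 1, column 5: eliminating its row and column leaves {α, ε, η}.
Row 1, column 6: eliminating its row and column leaves {β, ε, η}.
Row 3, column 2: eliminating its row and column leaves {α, δ, η}.
Row 3, column 3: eliminating its row and column leaves {α, δ, ε}.
Row 3, column 5: eliminating its row and column leaves {α, ε, η}.
Row 3, column 6: eliminating its row and column leaves {ε, η}.
Row 4, column 1: eliminating its row and column leaves {δ}.
Row 4, column 2: eliminating its row and column leaves {α, δ, η}.
Row 4, column 3: eliminating its row and column leaves {α, γ, δ, ε}.
Row 4, column 4: eliminating its row and column leaves {ζ, η}.
Row 4, column 5: eliminating its row and column leaves {α, γ, ε, ζ, η}.
Row 4, column 6: eliminating its row and column leaves {γ, ε, ζ, η}.
Row 5, column 2: eliminating its row and column leaves {β, η}.
Row 5, column 3: eliminating its row and column leaves {γ}.
Row 5, column 5: eliminating its row and column leaves {γ, ζ, η}.
Row 5, column 6: eliminating its row and column leaves {β, γ, ζ, η}.
Row 6, column 5: eliminating its row and column leaves {γ, ζ}.
Row 6, column 6: eliminating its row and column leaves {γ, ζ}.
Enumerating the assignments across these blanks that avoid any row or column repeat gives 8 completions.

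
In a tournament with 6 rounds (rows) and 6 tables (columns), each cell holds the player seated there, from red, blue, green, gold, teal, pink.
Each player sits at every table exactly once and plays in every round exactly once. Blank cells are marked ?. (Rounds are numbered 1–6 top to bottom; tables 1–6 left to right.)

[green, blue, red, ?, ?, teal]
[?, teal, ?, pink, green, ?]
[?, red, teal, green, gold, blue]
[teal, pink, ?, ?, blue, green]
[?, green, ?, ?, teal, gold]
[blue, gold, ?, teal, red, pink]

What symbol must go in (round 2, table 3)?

Round 1, table 4: round 1 has {red, blue, green, teal} and table 4 has {green, teal, pink}, leaving only gold.
Round 1, table 5: round 1 has {red, blue, green, gold, teal} and table 5 has {red, blue, green, gold, teal}, leaving only pink.
Round 2, table 6: round 2 has {green, teal, pink} and table 6 has {blue, green, gold, teal, pink}, leaving only red.
Round 2, table 1: round 2 has {red, green, teal, pink} and table 1 has {blue, green, teal}, leaving only gold.
Round 2 already has {red, green, gold, teal, pink} and table 3 already has {red, teal}, so round 2, table 3 must be blue.

blue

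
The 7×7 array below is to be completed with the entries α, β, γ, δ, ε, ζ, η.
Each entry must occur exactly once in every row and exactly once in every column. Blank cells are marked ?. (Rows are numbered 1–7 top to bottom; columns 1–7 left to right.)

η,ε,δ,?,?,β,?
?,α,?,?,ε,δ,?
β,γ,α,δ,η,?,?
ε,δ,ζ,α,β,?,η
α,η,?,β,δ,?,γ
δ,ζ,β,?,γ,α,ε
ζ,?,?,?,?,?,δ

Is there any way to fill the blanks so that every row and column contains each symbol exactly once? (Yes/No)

No row or column among the givens repeats a symbol, and propagating forced cells runs into no contradiction.
One valid completion exists (for instance, η ε δ γ ζ β α / γ α η ζ ε δ β / β γ α δ η ε ζ / ε δ ζ α β γ η / α η ε β δ ζ γ / δ ζ β η γ α ε / ζ β γ ε α η δ).

Yes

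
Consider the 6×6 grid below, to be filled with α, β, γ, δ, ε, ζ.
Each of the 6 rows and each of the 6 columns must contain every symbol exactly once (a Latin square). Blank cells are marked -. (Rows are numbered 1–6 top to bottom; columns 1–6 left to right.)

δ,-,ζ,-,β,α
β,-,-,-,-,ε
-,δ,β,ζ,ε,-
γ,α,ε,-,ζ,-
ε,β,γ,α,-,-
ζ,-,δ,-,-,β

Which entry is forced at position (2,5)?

γ

Row 2, column 3: row 2 has {β, ε} and column 3 has {β, γ, δ, ε, ζ}, leaving only α.
Row 3, column 1: row 3 has {β, δ, ε, ζ} and column 1 has {β, γ, δ, ε, ζ}, leaving only α.
Row 3, column 6: row 3 has {α, β, δ, ε, ζ} and column 6 has {α, β, ε}, leaving only γ.
Row 4, column 6: row 4 has {α, γ, ε, ζ} and column 6 has {α, β, γ, ε}, leaving only δ.
Row 4, column 4: row 4 has {α, γ, δ, ε, ζ} and column 4 has {α, ζ}, leaving only β.
Row 5, column 5: row 5 has {α, β, γ, ε} and column 5 has {β, ε, ζ}, leaving only δ.
Row 2 already has {α, β, ε} and column 5 already has {β, δ, ε, ζ}, so row 2, column 5 must be γ.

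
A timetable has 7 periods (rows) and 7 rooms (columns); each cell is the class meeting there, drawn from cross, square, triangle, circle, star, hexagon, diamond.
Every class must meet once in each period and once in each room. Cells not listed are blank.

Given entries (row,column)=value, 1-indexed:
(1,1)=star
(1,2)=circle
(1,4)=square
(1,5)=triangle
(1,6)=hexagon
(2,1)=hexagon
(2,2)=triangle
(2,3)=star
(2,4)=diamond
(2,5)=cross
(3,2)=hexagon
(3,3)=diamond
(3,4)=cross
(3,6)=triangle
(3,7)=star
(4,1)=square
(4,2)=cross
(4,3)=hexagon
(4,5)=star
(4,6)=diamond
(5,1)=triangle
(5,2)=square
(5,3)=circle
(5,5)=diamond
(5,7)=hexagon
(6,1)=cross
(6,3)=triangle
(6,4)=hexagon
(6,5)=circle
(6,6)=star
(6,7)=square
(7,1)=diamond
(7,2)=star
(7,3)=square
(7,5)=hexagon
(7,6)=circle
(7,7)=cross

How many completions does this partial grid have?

1

Period 1, room 3: eliminating its period and room leaves {cross}.
Period 1, room 7: eliminating its period and room leaves {diamond}.
Period 2, room 6: eliminating its period and room leaves {square}.
Period 2, room 7: eliminating its period and room leaves {circle}.
Period 3, room 1: eliminating its period and room leaves {circle}.
Period 3, room 5: eliminating its period and room leaves {square}.
Period 4, room 4: eliminating its period and room leaves {triangle, circle}.
Period 4, room 7: eliminating its period and room leaves {triangle, circle}.
Period 5, room 4: eliminating its period and room leaves {star}.
Period 5, room 6: eliminating its period and room leaves {cross}.
Period 6, room 2: eliminating its period and room leaves {diamond}.
Period 7, room 4: eliminating its period and room leaves {triangle}.
Only one assignment across all blanks avoids any period or room repeat, giving 1 completion.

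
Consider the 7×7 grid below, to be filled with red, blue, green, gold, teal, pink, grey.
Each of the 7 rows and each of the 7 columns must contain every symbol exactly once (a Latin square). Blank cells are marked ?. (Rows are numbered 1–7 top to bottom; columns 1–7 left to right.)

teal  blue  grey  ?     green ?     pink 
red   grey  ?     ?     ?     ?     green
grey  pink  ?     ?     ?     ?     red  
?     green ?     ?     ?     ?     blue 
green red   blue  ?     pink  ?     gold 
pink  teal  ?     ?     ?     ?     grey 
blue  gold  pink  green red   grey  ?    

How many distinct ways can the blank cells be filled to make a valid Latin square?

10

Row 1, column 4: eliminating its row and column leaves {red, gold}.
Row 1, column 6: eliminating its row and column leaves {red, gold}.
Row 2, column 3: eliminating its row and column leaves {gold, teal}.
Row 2, column 4: eliminating its row and column leaves {blue, gold, teal, pink}.
Row 2, column 5: eliminating its row and column leaves {blue, gold, teal}.
Row 2, column 6: eliminating its row and column leaves {blue, gold, teal, pink}.
Row 3, column 3: eliminating its row and column leaves {green, gold, teal}.
Row 3, column 4: eliminating its row and column leaves {blue, gold, teal}.
Row 3, column 5: eliminating its row and column leaves {blue, gold, teal}.
Row 3, column 6: eliminating its row and column leaves {blue, green, gold, teal}.
Row 4, column 1: eliminating its row and column leaves {gold}.
Row 4, column 3: eliminating its row and column leaves {red, gold, teal}.
Row 4, column 4: eliminating its row and column leaves {red, gold, teal, pink, grey}.
Row 4, column 5: eliminating its row and column leaves {gold, teal, grey}.
Row 4, column 6: eliminating its row and column leaves {red, gold, teal, pink}.
Row 5, column 4: eliminating its row and column leaves {teal, grey}.
Row 5, column 6: eliminating its row and column leaves {teal}.
Row 6, column 3: eliminating its row and column leaves {red, green, gold}.
Row 6, column 4: eliminating its row and column leaves {red, blue, gold}.
Row 6, column 5: eliminating its row and column leaves {blue, gold}.
Row 6, column 6: eliminating its row and column leaves {red, blue, green, gold}.
Row 7, column 7: eliminating its row and column leaves {teal}.
Enumerating the assignments across these blanks that avoid any row or column repeat gives 10 completions.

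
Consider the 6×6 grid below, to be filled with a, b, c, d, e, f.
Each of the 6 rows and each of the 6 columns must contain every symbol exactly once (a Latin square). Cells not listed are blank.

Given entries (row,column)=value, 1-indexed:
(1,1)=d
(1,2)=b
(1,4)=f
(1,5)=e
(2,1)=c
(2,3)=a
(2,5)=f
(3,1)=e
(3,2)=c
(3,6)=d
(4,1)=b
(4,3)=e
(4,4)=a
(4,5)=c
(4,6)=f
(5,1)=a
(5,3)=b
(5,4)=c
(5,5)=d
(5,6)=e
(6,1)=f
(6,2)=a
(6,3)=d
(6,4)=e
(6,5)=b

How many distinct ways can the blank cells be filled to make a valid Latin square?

Row 1, column 3: eliminating its row and column leaves {c}.
Row 1, column 6: eliminating its row and column leaves {a, c}.
Row 2, column 2: eliminating its row and column leaves {d, e}.
Row 2, column 4: eliminating its row and column leaves {b, d}.
Row 2, column 6: eliminating its row and column leaves {b}.
Row 3, column 3: eliminating its row and column leaves {f}.
Row 3, column 4: eliminating its row and column leaves {b}.
Row 3, column 5: eliminating its row and column leaves {a}.
Row 4, column 2: eliminating its row and column leaves {d}.
Row 5, column 2: eliminating its row and column leaves {f}.
Row 6, column 6: eliminating its row and column leaves {c}.
Only one assignment across all blanks avoids any row or column repeat, giving 1 completion.

1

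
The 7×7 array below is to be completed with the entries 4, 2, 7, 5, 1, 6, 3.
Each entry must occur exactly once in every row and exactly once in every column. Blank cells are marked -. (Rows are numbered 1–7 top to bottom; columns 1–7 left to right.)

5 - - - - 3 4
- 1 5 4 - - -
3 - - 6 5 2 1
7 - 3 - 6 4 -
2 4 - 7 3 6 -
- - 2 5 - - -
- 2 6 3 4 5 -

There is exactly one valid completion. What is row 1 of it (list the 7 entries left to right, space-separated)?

Row 2, column 1: row 2 has {4, 5, 1} and column 1 has {2, 7, 5, 3}, leaving only 6.
Row 2, column 6: row 2 has {4, 5, 1, 6} and column 6 has {4, 2, 5, 6, 3}, leaving only 7.
Row 2, column 5: row 2 has {4, 7, 5, 1, 6} and column 5 has {4, 5, 6, 3}, leaving only 2.
Row 2, column 7: row 2 has {4, 2, 7, 5, 1, 6} and column 7 has {4, 1}, leaving only 3.
Row 3, column 2: row 3 has {2, 5, 1, 6, 3} and column 2 has {4, 2, 1}, leaving only 7.
Row 1, column 2: row 1 has {4, 5, 3} and column 2 has {4, 2, 7, 1}, leaving only 6.
Row 3, column 3: row 3 has {2, 7, 5, 1, 6, 3} and column 3 has {2, 5, 6, 3}, leaving only 4.
Row 4, column 2: row 4 has {4, 7, 6, 3} and column 2 has {4, 2, 7, 1, 6}, leaving only 5.
Row 4, column 7: row 4 has {4, 7, 5, 6, 3} and column 7 has {4, 1, 3}, leaving only 2.
Row 4, column 4: row 4 has {4, 2, 7, 5, 6, 3} and column 4 has {4, 7, 5, 6, 3}, leaving only 1.
Row 1, column 4: row 1 has {4, 5, 6, 3} and column 4 has {4, 7, 5, 1, 6, 3}, leaving only 2.
Row 5, column 3: row 5 has {4, 2, 7, 6, 3} and column 3 has {4, 2, 5, 6, 3}, leaving only 1.
Row 1, column 3: row 1 has {4, 2, 5, 6, 3} and column 3 has {4, 2, 5, 1, 6, 3}, leaving only 7.
Row 1, column 5: row 1 has {4, 2, 7, 5, 6, 3} and column 5 has {4, 2, 5, 6, 3}, leaving only 1.
So row 1 reads: 5 6 7 2 1 3 4.

5 6 7 2 1 3 4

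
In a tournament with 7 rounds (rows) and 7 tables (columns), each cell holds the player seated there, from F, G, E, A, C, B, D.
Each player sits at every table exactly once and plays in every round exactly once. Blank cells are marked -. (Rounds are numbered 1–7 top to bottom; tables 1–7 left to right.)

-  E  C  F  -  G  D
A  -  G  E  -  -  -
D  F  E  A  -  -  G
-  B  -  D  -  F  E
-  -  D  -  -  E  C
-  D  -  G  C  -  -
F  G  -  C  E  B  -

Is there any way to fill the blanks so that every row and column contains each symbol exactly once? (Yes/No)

Round 1, table 1: round 1 has {F, G, E, C, D} and table 1 has {F, A, D}, so it must be B.
Round 1, table 5: round 1 has {F, G, E, C, B, D} and table 5 has {E, C}, so it must be A.
Round 2, table 2: round 2 has {G, E, A} and table 2 has {F, G, E, B, D}, so it must be C.
Round 2, table 6: round 2 has {G, E, A, C} and table 6 has {F, G, E, B}, so it must be D.
Round 3, table 5: round 3 has {F, G, E, A, D} and table 5 has {E, A, C}, so it must be B.
Round 2, table 5: round 2 has {G, E, A, C, D} and table 5 has {E, A, C, B}, so it must be F.
Round 2, table 7: round 2 has {F, G, E, A, C, D} and table 7 has {G, E, C, D}, so it must be B.
Round 3, table 6: round 3 has {F, G, E, A, B, D} and table 6 has {F, G, E, B, D}, so it must be C.
Round 4, table 3: round 4 has {F, E, B, D} and table 3 has {G, E, C, D}, so it must be A.
Now round 7, table 3: round 7 together with table 3 already contain {F, G, E, A, C, B, D} — every symbol — so nothing can go there. The grid has no valid completion.

No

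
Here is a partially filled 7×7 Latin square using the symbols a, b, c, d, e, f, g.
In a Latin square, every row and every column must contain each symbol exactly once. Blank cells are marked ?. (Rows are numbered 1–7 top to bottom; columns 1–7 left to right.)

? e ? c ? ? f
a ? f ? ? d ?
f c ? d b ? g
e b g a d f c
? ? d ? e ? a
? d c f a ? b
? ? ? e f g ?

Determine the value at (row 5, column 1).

b

Row 1, column 5: row 1 has {c, e, f} and column 5 has {a, b, d, e, f}, leaving only g.
Row 2, column 2: row 2 has {a, d, f} and column 2 has {b, c, d, e}, leaving only g.
Row 2, column 4: row 2 has {a, d, f, g} and column 4 has {a, c, d, e, f}, leaving only b.
Row 2, column 5: row 2 has {a, b, d, f, g} and column 5 has {a, b, d, e, f, g}, leaving only c.
Row 2, column 7: row 2 has {a, b, c, d, f, g} and column 7 has {a, b, c, f, g}, leaving only e.
Row 5, column 2: row 5 has {a, d, e} and column 2 has {b, c, d, e, g}, leaving only f.
Row 5, column 4: row 5 has {a, d, e, f} and column 4 has {a, b, c, d, e, f}, leaving only g.
Row 6, column 1: row 6 has {a, b, c, d, f} and column 1 has {a, e, f}, leaving only g.
Row 6, column 6: row 6 has {a, b, c, d, f, g} and column 6 has {d, f, g}, leaving only e.
Row 3, column 6: row 3 has {b, c, d, f, g} and column 6 has {d, e, f, g}, leaving only a.
Row 1, column 6: row 1 has {c, e, f, g} and column 6 has {a, d, e, f, g}, leaving only b.
Row 1, column 1: row 1 has {b, c, e, f, g} and column 1 has {a, e, f, g}, leaving only d.
Row 1, column 3: row 1 has {b, c, d, e, f, g} and column 3 has {c, d, f, g}, leaving only a.
Row 3, column 3: row 3 has {a, b, c, d, f, g} and column 3 has {a, c, d, f, g}, leaving only e.
Row 5, column 6: row 5 has {a, d, e, f, g} and column 6 has {a, b, d, e, f, g}, leaving only c.
Row 5 already has {a, c, d, e, f, g} and column 1 already has {a, d, e, f, g}, so row 5, column 1 must be b.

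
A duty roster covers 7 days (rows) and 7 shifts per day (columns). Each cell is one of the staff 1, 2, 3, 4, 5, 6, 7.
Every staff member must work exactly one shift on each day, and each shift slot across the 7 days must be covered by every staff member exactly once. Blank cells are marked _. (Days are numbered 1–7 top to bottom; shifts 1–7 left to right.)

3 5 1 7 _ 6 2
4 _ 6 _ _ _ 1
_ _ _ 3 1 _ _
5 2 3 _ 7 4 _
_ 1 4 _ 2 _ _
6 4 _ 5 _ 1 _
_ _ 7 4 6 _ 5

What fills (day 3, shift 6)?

7

Day 1, shift 5: day 1 has {1, 2, 3, 5, 6, 7} and shift 5 has {1, 2, 6, 7}, leaving only 4.
Day 2, shift 4: day 2 has {1, 4, 6} and shift 4 has {3, 4, 5, 7}, leaving only 2.
Day 4, shift 7: day 4 has {2, 3, 4, 5, 7} and shift 7 has {1, 2, 5}, leaving only 6.
Day 4, shift 4: day 4 has {2, 3, 4, 5, 6, 7} and shift 4 has {2, 3, 4, 5, 7}, leaving only 1.
Day 5, shift 1: day 5 has {1, 2, 4} and shift 1 has {3, 4, 5, 6}, leaving only 7.
Day 3, shift 1: day 3 has {1, 3} and shift 1 has {3, 4, 5, 6, 7}, leaving only 2.
Day 3, shift 3: day 3 has {1, 2, 3} and shift 3 has {1, 3, 4, 6, 7}, leaving only 5.
Day 3 already has {1, 2, 3, 5} and shift 6 already has {1, 4, 6}, so day 3, shift 6 must be 7.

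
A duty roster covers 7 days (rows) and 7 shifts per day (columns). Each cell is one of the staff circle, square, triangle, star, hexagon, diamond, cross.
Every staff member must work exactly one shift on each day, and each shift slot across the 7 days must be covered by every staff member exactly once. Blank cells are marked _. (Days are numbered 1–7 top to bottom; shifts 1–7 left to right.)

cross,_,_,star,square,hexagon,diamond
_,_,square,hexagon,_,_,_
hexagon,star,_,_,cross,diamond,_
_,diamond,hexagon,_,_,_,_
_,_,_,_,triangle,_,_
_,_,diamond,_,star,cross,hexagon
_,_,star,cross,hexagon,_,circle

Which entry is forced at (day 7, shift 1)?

Day 4, shift 5: day 4 has {hexagon, diamond} and shift 5 has {square, triangle, star, hexagon, cross}, leaving only circle.
Day 2, shift 5: day 2 has {square, hexagon} and shift 5 has {circle, square, triangle, star, hexagon, cross}, leaving only diamond.
Day 7, shift 1 is narrowed to {square, triangle, diamond}.
If it were square, then day 7, shift 6 would be left with no valid symbol.
If it were triangle, then day 7, shift 6 would be left with no valid symbol.
So day 7, shift 1 must be diamond.

diamond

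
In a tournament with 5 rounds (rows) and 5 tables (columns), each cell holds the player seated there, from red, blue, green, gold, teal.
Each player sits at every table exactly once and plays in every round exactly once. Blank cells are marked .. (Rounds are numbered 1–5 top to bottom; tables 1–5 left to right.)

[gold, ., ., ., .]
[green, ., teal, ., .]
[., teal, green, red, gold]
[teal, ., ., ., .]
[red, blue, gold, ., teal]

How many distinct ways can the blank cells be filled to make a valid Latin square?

3

Round 1, table 2: eliminating its round and table leaves {red, green}.
Round 1, table 3: eliminating its round and table leaves {red, blue}.
Round 1, table 4: eliminating its round and table leaves {blue, green, teal}.
Round 1, table 5: eliminating its round and table leaves {red, blue, green}.
Round 2, table 2: eliminating its round and table leaves {red, gold}.
Round 2, table 4: eliminating its round and table leaves {blue, gold}.
Round 2, table 5: eliminating its round and table leaves {red, blue}.
Round 3, table 1: eliminating its round and table leaves {blue}.
Round 4, table 2: eliminating its round and table leaves {red, green, gold}.
Round 4, table 3: eliminating its round and table leaves {red, blue}.
Round 4, table 4: eliminating its round and table leaves {blue, green, gold}.
Round 4, table 5: eliminating its round and table leaves {red, blue, green}.
Round 5, table 4: eliminating its round and table leaves {green}.
Enumerating the assignments across these blanks that avoid any round or table repeat gives 3 completions.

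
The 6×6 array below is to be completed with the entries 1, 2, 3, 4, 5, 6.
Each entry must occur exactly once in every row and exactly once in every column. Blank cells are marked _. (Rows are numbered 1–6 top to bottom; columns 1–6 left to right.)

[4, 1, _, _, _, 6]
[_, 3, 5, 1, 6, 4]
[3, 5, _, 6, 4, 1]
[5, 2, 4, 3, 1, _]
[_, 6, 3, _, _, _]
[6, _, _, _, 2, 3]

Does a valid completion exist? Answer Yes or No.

Row 4, column 6: row 4 together with column 6 already contain {1, 2, 3, 4, 5, 6} — every symbol — so nothing can go there. The grid has no valid completion.

No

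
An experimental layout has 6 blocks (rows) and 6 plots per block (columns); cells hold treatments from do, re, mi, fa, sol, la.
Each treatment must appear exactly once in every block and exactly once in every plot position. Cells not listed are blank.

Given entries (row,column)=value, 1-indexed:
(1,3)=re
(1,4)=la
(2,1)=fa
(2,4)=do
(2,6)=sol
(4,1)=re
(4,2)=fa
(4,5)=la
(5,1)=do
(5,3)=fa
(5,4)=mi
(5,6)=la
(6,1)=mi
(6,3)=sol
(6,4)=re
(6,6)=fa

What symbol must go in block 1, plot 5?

fa

Block 1, plot 1: block 1 has {re, la} and plot 1 has {do, re, mi, fa}, leaving only sol.
Block 3, plot 1: block 3 has {} and plot 1 has {do, re, mi, fa, sol}, leaving only la.
Block 4, plot 4: block 4 has {re, fa, la} and plot 4 has {do, re, mi, la}, leaving only sol.
Block 3, plot 4: block 3 has {la} and plot 4 has {do, re, mi, sol, la}, leaving only fa.
Block 6, plot 5: block 6 has {re, mi, fa, sol} and plot 5 has {la}, leaving only do.
Block 6, plot 2: block 6 has {do, re, mi, fa, sol} and plot 2 has {fa}, leaving only la.
Block 1, plot 5 is narrowed to {mi, fa}.
If it were mi, then block 1, plot 6 would be left with no valid symbol.
So block 1, plot 5 must be fa.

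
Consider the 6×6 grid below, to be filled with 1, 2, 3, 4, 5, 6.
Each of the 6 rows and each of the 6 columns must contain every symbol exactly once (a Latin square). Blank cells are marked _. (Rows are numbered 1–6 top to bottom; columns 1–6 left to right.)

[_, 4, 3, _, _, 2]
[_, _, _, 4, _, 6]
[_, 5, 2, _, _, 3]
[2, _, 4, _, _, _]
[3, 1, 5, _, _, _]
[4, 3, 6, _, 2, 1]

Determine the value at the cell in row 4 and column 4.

3

Row 2, column 2: row 2 has {4, 6} and column 2 has {1, 3, 4, 5}, leaving only 2.
Row 2, column 3: row 2 has {2, 4, 6} and column 3 has {2, 3, 4, 5, 6}, leaving only 1.
Row 2, column 1: row 2 has {1, 2, 4, 6} and column 1 has {2, 3, 4}, leaving only 5.
Row 2, column 5: row 2 has {1, 2, 4, 5, 6} and column 5 has {2}, leaving only 3.
Row 4, column 2: row 4 has {2, 4} and column 2 has {1, 2, 3, 4, 5}, leaving only 6.
Row 4, column 6: row 4 has {2, 4, 6} and column 6 has {1, 2, 3, 6}, leaving only 5.
Row 4, column 5: row 4 has {2, 4, 5, 6} and column 5 has {2, 3}, leaving only 1.
Row 4 already has {1, 2, 4, 5, 6} and column 4 already has {4}, so row 4, column 4 must be 3.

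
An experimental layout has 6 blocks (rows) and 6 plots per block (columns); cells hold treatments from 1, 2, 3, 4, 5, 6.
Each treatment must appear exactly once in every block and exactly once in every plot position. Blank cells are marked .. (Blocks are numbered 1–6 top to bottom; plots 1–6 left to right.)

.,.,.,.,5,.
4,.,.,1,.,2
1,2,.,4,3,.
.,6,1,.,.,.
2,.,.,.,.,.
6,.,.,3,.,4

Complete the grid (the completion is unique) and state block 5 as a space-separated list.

Block 1, plot 1: block 1 has {5} and plot 1 has {1, 2, 4, 6}, leaving only 3.
Block 2, plot 5: block 2 has {1, 2, 4} and plot 5 has {3, 5}, leaving only 6.
Block 4, plot 1: block 4 has {1, 6} and plot 1 has {1, 2, 3, 4, 6}, leaving only 5.
Block 4, plot 4: block 4 has {1, 5, 6} and plot 4 has {1, 3, 4}, leaving only 2.
Block 1, plot 4: block 1 has {3, 5} and plot 4 has {1, 2, 3, 4}, leaving only 6.
Block 5, plot 4: block 5 has {2} and plot 4 has {1, 2, 3, 4, 6}, leaving only 5.
Block 1, plot 6: block 1 has {3, 5, 6} and plot 6 has {2, 4}, leaving only 1.
Block 1, plot 2: block 1 has {1, 3, 5, 6} and plot 2 has {2, 6}, leaving only 4.
Block 1, plot 3: block 1 has {1, 3, 4, 5, 6} and plot 3 has {1}, leaving only 2.
Block 4, plot 5: block 4 has {1, 2, 5, 6} and plot 5 has {3, 5, 6}, leaving only 4.
Block 5, plot 5: block 5 has {2, 5} and plot 5 has {3, 4, 5, 6}, leaving only 1.
Block 5, plot 2: block 5 has {1, 2, 5} and plot 2 has {2, 4, 6}, leaving only 3.
Block 5, plot 6: block 5 has {1, 2, 3, 5} and plot 6 has {1, 2, 4}, leaving only 6.
Block 5, plot 3: block 5 has {1, 2, 3, 5, 6} and plot 3 has {1, 2}, leaving only 4.
So block 5 reads: 2 3 4 5 1 6.

2 3 4 5 1 6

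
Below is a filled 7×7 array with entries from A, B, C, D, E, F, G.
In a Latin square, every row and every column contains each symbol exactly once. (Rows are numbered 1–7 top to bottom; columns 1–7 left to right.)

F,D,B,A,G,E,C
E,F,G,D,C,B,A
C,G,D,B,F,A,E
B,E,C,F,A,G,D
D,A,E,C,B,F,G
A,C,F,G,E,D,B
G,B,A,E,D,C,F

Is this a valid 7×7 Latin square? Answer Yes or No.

Yes

Each row is a permutation of the 7 symbols, and so is each column.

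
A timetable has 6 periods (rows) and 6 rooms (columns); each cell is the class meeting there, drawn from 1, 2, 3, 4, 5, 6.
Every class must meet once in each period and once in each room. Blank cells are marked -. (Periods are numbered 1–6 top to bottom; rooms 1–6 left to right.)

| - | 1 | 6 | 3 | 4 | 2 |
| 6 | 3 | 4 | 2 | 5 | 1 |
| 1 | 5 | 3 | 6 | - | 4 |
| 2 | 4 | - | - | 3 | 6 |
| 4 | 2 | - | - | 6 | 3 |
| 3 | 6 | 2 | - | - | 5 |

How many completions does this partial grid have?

Period 1, room 1: eliminating its period and room leaves {5}.
Period 3, room 5: eliminating its period and room leaves {2}.
Period 4, room 3: eliminating its period and room leaves {1, 5}.
Period 4, room 4: eliminating its period and room leaves {1, 5}.
Period 5, room 3: eliminating its period and room leaves {1, 5}.
Period 5, room 4: eliminating its period and room leaves {1, 5}.
Period 6, room 4: eliminating its period and room leaves {1, 4}.
Period 6, room 5: eliminating its period and room leaves {1}.
Enumerating the assignments across these blanks that avoid any period or room repeat gives 2 completions.

2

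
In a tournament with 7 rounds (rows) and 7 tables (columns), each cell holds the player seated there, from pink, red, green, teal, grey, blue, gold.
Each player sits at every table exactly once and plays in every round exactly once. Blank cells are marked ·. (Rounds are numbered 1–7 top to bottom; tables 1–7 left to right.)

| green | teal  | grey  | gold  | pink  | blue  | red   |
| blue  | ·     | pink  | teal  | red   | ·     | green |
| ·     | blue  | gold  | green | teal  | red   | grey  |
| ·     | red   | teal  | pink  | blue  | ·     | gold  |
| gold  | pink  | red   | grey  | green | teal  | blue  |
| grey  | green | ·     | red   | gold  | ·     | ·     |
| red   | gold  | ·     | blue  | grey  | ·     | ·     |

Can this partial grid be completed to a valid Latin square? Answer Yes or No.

No

Round 4, table 1: round 4 together with table 1 already contain {pink, red, green, teal, grey, blue, gold} — every symbol — so nothing can go there. The grid has no valid completion.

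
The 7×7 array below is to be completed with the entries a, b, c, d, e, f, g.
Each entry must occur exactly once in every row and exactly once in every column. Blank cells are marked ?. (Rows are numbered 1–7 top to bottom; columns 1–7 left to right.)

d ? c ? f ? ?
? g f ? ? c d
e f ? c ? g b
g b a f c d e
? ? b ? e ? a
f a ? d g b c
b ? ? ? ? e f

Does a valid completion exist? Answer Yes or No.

No row or column among the givens repeats a symbol, and propagating forced cells runs into no contradiction.
One valid completion exists (for instance, d e c b f a g / a g f e b c d / e f d c a g b / g b a f c d e / c d b g e f a / f a e d g b c / b c g a d e f).

Yes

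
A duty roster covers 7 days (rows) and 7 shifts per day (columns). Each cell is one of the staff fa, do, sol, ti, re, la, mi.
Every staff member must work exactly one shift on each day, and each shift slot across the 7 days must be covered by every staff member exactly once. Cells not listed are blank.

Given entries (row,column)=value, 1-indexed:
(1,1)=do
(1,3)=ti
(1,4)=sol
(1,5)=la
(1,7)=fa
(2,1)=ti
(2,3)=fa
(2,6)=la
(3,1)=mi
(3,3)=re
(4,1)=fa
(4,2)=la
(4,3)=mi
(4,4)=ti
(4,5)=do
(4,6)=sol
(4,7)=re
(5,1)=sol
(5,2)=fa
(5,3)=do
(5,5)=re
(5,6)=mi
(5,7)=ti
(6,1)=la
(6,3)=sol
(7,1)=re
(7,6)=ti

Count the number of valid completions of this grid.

8

Day 1, shift 2: eliminating its day and shift leaves {re, mi}.
Day 1, shift 6: eliminating its day and shift leaves {re}.
Day 2, shift 2: eliminating its day and shift leaves {do, sol, re, mi}.
Day 2, shift 4: eliminating its day and shift leaves {do, re, mi}.
Day 2, shift 5: eliminating its day and shift leaves {sol, mi}.
Day 2, shift 7: eliminating its day and shift leaves {do, sol, mi}.
Day 3, shift 2: eliminating its day and shift leaves {do, sol, ti}.
Day 3, shift 4: eliminating its day and shift leaves {fa, do, la}.
Day 3, shift 5: eliminating its day and shift leaves {fa, sol, ti}.
Day 3, shift 6: eliminating its day and shift leaves {fa, do}.
Day 3, shift 7: eliminating its day and shift leaves {do, sol, la}.
Day 5, shift 4: eliminating its day and shift leaves {la}.
Day 6, shift 2: eliminating its day and shift leaves {do, ti, re, mi}.
Day 6, shift 4: eliminating its day and shift leaves {fa, do, re, mi}.
Day 6, shift 5: eliminating its day and shift leaves {fa, ti, mi}.
Day 6, shift 6: eliminating its day and shift leaves {fa, do, re}.
Day 6, shift 7: eliminating its day and shift leaves {do, mi}.
Day 7, shift 2: eliminating its day and shift leaves {do, sol, mi}.
Day 7, shift 3: eliminating its day and shift leaves {la}.
Day 7, shift 4: eliminating its day and shift leaves {fa, do, la, mi}.
Day 7, shift 5: eliminating its day and shift leaves {fa, sol, mi}.
Day 7, shift 7: eliminating its day and shift leaves {do, sol, la, mi}.
Enumerating the assignments across these blanks that avoid any day or shift repeat gives 8 completions.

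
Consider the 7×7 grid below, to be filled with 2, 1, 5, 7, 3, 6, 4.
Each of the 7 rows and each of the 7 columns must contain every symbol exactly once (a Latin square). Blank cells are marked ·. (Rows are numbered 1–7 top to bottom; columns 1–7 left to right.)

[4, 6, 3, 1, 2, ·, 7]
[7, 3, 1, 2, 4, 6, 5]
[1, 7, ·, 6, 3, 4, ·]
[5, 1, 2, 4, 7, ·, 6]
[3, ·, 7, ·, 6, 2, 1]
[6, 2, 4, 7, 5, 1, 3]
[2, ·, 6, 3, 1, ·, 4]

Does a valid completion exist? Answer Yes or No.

Yes

No row or column among the givens repeats a symbol, and propagating forced cells runs into no contradiction.
One valid completion exists (for instance, 4 6 3 1 2 5 7 / 7 3 1 2 4 6 5 / 1 7 5 6 3 4 2 / 5 1 2 4 7 3 6 / 3 4 7 5 6 2 1 / 6 2 4 7 5 1 3 / 2 5 6 3 1 7 4).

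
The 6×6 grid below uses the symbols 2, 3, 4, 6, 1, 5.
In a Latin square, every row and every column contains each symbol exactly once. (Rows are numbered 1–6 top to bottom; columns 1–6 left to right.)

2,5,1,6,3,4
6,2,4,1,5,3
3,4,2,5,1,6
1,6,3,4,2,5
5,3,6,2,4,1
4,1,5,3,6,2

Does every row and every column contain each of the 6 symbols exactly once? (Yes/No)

Yes

Each row is a permutation of the 6 symbols, and so is each column.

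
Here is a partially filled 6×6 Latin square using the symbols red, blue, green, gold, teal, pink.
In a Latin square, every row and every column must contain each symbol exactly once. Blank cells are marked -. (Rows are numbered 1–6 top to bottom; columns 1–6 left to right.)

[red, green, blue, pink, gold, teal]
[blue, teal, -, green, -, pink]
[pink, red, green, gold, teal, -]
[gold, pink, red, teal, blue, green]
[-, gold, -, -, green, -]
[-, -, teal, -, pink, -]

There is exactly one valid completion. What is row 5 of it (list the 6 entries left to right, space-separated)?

teal gold pink blue green red

Row 5, column 1: row 5 has {green, gold} and column 1 has {red, blue, gold, pink}, leaving only teal.
Row 5, column 3: row 5 has {green, gold, teal} and column 3 has {red, blue, green, teal}, leaving only pink.
Row 2, column 3: row 2 has {blue, green, teal, pink} and column 3 has {red, blue, green, teal, pink}, leaving only gold.
Row 2, column 5: row 2 has {blue, green, gold, teal, pink} and column 5 has {blue, green, gold, teal, pink}, leaving only red.
Row 3, column 6: row 3 has {red, green, gold, teal, pink} and column 6 has {green, teal, pink}, leaving only blue.
Row 5, column 6: row 5 has {green, gold, teal, pink} and column 6 has {blue, green, teal, pink}, leaving only red.
Row 5, column 4: row 5 has {red, green, gold, teal, pink} and column 4 has {green, gold, teal, pink}, leaving only blue.
So row 5 reads: teal gold pink blue green red.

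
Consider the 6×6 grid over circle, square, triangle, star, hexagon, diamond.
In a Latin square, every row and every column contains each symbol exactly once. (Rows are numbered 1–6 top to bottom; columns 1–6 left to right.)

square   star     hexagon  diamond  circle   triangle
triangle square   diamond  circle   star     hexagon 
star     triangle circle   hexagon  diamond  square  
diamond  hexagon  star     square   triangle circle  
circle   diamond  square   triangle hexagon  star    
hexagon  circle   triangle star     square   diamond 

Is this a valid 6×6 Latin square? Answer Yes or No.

Each row is a permutation of the 6 symbols, and so is each column.

Yes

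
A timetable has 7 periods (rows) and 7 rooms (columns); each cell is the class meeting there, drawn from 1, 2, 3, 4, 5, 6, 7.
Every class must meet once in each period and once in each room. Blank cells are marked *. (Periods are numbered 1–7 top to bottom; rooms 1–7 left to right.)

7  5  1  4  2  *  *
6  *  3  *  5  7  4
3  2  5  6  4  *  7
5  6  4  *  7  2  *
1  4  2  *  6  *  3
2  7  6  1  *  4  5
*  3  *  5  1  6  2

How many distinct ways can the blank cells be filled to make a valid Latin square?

1

Period 1, room 6: eliminating its period and room leaves {3}.
Period 1, room 7: eliminating its period and room leaves {6}.
Period 2, room 2: eliminating its period and room leaves {1}.
Period 2, room 4: eliminating its period and room leaves {2}.
Period 3, room 6: eliminating its period and room leaves {1}.
Period 4, room 4: eliminating its period and room leaves {3}.
Period 4, room 7: eliminating its period and room leaves {1}.
Period 5, room 4: eliminating its period and room leaves {7}.
Period 5, room 6: eliminating its period and room leaves {5}.
Period 6, room 5: eliminating its period and room leaves {3}.
Period 7, room 1: eliminating its period and room leaves {4}.
Period 7, room 3: eliminating its period and room leaves {7}.
Only one assignment across all blanks avoids any period or room repeat, giving 1 completion.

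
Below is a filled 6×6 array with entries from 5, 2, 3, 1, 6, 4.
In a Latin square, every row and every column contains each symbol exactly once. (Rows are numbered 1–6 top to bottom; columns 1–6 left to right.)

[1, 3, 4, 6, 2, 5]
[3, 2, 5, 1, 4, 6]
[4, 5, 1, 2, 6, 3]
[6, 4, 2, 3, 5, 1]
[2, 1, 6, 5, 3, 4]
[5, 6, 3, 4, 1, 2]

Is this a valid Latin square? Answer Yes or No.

Yes

Each row is a permutation of the 6 symbols, and so is each column.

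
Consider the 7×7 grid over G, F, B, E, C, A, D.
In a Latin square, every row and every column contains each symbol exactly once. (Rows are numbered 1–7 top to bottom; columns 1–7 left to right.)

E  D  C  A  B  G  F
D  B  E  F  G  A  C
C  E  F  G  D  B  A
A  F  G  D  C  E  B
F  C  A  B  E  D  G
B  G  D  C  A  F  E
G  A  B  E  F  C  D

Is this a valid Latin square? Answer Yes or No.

Yes

Each row is a permutation of the 7 symbols, and so is each column.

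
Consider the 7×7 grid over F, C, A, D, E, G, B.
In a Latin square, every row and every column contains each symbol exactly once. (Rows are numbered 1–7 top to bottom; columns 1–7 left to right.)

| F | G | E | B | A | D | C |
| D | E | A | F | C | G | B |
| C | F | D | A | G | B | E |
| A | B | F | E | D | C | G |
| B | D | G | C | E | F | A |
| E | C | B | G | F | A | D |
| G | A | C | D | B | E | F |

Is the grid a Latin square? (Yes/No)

Yes

Each row is a permutation of the 7 symbols, and so is each column.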